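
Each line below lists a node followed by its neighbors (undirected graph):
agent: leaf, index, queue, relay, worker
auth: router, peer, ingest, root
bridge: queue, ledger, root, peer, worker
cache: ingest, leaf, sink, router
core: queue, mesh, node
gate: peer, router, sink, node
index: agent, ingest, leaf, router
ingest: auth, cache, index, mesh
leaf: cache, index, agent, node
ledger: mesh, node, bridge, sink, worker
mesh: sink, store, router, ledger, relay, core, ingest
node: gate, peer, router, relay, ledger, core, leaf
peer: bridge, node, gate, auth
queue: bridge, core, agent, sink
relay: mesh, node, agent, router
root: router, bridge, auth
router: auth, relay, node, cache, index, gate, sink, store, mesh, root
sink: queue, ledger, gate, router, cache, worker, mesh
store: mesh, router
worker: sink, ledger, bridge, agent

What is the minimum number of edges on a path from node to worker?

2

Level 0: node
Level 1: core, gate, leaf, ledger, peer, relay, router
Level 2: agent, auth, bridge, cache, index, mesh, queue, root, sink, store, worker
Level 3: ingest
worker first appears at level 2.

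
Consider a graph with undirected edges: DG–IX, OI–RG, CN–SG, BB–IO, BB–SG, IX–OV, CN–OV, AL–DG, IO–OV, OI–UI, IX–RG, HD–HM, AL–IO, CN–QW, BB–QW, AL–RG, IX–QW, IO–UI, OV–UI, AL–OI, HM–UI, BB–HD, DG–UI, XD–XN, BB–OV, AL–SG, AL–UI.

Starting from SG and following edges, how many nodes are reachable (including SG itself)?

14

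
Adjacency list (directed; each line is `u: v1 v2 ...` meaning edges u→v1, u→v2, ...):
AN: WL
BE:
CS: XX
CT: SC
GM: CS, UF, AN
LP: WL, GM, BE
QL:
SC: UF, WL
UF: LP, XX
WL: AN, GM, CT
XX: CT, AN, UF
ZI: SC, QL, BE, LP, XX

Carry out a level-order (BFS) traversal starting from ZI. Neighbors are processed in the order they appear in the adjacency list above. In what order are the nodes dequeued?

ZI → SC → QL → BE → LP → XX → UF → WL → GM → CT → AN → CS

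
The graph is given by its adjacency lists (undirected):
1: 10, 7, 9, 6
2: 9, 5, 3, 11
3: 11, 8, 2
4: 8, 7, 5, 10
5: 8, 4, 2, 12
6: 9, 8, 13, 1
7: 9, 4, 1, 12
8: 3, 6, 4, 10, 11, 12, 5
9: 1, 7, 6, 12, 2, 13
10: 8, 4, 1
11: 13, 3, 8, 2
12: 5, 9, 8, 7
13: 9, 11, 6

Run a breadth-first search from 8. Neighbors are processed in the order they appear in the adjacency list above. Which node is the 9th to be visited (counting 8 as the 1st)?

2

Visit 8; enqueue 3, 6, 4, 10, 11, 12, 5 → queue [3, 6, 4, 10, 11, 12, 5]
Visit 3; enqueue 2 → queue [6, 4, 10, 11, 12, 5, 2]
Visit 6; enqueue 9, 13, 1 → queue [4, 10, 11, 12, 5, 2, 9, 13, 1]
Visit 4; enqueue 7 → queue [10, 11, 12, 5, 2, 9, 13, 1, 7]
Visit 10 → queue [11, 12, 5, 2, 9, 13, 1, 7]
Visit 11 → queue [12, 5, 2, 9, 13, 1, 7]
Visit 12 → queue [5, 2, 9, 13, 1, 7]
Visit 5 → queue [2, 9, 13, 1, 7]
Visit 2 → queue [9, 13, 1, 7]
Visit 9 → queue [13, 1, 7]
Visit 13 → queue [1, 7]
Visit 1 → queue [7]
Visit 7 → queue []

Visit order: 8, 3, 6, 4, 10, 11, 12, 5, 2, 9, 13, 1, 7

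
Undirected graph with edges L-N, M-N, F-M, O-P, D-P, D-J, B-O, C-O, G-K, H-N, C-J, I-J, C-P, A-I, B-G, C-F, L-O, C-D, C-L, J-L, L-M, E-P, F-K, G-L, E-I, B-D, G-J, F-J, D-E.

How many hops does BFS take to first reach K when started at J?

2

Level 0: J
Level 1: C, D, F, G, I, L
Level 2: A, B, E, K, M, N, O, P
Level 3: H
K first appears at level 2.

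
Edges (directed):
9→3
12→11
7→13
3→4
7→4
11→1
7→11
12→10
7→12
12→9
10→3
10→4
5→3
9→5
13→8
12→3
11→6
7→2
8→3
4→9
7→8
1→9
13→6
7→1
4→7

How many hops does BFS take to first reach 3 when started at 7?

Level 0: 7
Level 1: 1, 2, 4, 8, 11, 12, 13
Level 2: 3, 6, 9, 10
Level 3: 5
3 first appears at level 2.

2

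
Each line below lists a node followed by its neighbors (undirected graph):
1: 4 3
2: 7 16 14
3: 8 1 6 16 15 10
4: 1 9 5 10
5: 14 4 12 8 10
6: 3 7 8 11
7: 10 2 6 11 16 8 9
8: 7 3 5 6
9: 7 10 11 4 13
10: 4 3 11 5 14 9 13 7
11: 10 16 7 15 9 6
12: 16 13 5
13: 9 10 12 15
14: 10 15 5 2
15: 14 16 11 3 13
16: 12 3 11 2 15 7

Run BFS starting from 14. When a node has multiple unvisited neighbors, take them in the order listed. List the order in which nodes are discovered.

Visit 14; enqueue 10, 15, 5, 2 → queue [10, 15, 5, 2]
Visit 10; enqueue 4, 3, 11, 9, 13, 7 → queue [15, 5, 2, 4, 3, 11, 9, 13, 7]
Visit 15; enqueue 16 → queue [5, 2, 4, 3, 11, 9, 13, 7, 16]
Visit 5; enqueue 12, 8 → queue [2, 4, 3, 11, 9, 13, 7, 16, 12, 8]
Visit 2 → queue [4, 3, 11, 9, 13, 7, 16, 12, 8]
Visit 4; enqueue 1 → queue [3, 11, 9, 13, 7, 16, 12, 8, 1]
Visit 3; enqueue 6 → queue [11, 9, 13, 7, 16, 12, 8, 1, 6]
Visit 11 → queue [9, 13, 7, 16, 12, 8, 1, 6]
Visit 9 → queue [13, 7, 16, 12, 8, 1, 6]
Visit 13 → queue [7, 16, 12, 8, 1, 6]
Visit 7 → queue [16, 12, 8, 1, 6]
Visit 16 → queue [12, 8, 1, 6]
Visit 12 → queue [8, 1, 6]
Visit 8 → queue [1, 6]
Visit 1 → queue [6]
Visit 6 → queue []

14, 10, 15, 5, 2, 4, 3, 11, 9, 13, 7, 16, 12, 8, 1, 6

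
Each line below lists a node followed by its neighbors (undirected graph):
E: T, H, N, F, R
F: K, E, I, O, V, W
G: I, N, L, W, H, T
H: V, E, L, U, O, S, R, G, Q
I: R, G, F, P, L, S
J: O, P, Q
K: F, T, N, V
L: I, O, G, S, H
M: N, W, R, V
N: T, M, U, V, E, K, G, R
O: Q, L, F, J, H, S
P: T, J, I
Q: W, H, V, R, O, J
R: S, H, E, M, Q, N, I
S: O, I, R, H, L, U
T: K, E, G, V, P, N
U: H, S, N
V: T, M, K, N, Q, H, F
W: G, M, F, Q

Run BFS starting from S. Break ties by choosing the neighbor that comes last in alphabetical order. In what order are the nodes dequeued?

Visit S; enqueue U, R, O, L, I, H → queue [U, R, O, L, I, H]
Visit U; enqueue N → queue [R, O, L, I, H, N]
Visit R; enqueue Q, M, E → queue [O, L, I, H, N, Q, M, E]
Visit O; enqueue J, F → queue [L, I, H, N, Q, M, E, J, F]
Visit L; enqueue G → queue [I, H, N, Q, M, E, J, F, G]
Visit I; enqueue P → queue [H, N, Q, M, E, J, F, G, P]
Visit H; enqueue V → queue [N, Q, M, E, J, F, G, P, V]
Visit N; enqueue T, K → queue [Q, M, E, J, F, G, P, V, T, K]
Visit Q; enqueue W → queue [M, E, J, F, G, P, V, T, K, W]
Visit M → queue [E, J, F, G, P, V, T, K, W]
Visit E → queue [J, F, G, P, V, T, K, W]
Visit J → queue [F, G, P, V, T, K, W]
Visit F → queue [G, P, V, T, K, W]
Visit G → queue [P, V, T, K, W]
Visit P → queue [V, T, K, W]
Visit V → queue [T, K, W]
Visit T → queue [K, W]
Visit K → queue [W]
Visit W → queue []

S -> U -> R -> O -> L -> I -> H -> N -> Q -> M -> E -> J -> F -> G -> P -> V -> T -> K -> W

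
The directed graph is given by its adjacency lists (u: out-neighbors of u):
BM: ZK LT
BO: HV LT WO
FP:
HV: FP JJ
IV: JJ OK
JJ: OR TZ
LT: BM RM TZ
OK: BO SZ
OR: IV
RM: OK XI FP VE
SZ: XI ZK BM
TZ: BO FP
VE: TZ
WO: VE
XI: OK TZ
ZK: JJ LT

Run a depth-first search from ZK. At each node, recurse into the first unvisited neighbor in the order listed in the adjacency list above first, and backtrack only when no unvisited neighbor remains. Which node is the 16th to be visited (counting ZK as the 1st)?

Visit ZK
ZK → JJ
JJ → OR
OR → IV
IV → OK
OK → BO
BO → HV
HV → FP
BO → LT
LT → BM
LT → RM
RM → XI
XI → TZ
RM → VE
BO → WO
OK → SZ

Visit order: ZK, JJ, OR, IV, OK, BO, HV, FP, LT, BM, RM, XI, TZ, VE, WO, SZ

SZ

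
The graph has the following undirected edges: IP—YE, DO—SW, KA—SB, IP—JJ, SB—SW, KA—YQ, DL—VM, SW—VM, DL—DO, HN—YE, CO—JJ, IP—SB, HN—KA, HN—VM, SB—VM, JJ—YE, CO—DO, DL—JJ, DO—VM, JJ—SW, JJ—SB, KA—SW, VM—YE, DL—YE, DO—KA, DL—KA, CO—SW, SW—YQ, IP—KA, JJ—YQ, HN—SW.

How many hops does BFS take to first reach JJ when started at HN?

Level 0: HN
Level 1: KA, SW, VM, YE
Level 2: CO, DL, DO, IP, JJ, SB, YQ
JJ first appears at level 2.

2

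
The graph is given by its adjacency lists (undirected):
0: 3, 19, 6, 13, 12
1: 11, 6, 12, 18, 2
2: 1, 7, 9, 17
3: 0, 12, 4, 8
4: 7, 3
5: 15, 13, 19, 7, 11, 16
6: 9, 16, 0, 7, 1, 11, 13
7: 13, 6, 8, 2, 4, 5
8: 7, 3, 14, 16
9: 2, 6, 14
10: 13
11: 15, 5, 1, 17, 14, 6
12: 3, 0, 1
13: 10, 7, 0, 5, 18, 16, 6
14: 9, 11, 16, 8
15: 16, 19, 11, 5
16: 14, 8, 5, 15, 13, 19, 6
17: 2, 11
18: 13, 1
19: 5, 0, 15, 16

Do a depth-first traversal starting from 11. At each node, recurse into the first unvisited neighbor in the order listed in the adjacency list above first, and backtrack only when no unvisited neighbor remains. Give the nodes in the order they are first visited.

11 -> 15 -> 16 -> 14 -> 9 -> 2 -> 1 -> 6 -> 0 -> 3 -> 12 -> 4 -> 7 -> 13 -> 10 -> 5 -> 19 -> 18 -> 8 -> 17

Visit 11
11 → 15
15 → 16
16 → 14
14 → 9
9 → 2
2 → 1
1 → 6
6 → 0
0 → 3
3 → 12
3 → 4
4 → 7
7 → 13
13 → 10
13 → 5
5 → 19
13 → 18
7 → 8
2 → 17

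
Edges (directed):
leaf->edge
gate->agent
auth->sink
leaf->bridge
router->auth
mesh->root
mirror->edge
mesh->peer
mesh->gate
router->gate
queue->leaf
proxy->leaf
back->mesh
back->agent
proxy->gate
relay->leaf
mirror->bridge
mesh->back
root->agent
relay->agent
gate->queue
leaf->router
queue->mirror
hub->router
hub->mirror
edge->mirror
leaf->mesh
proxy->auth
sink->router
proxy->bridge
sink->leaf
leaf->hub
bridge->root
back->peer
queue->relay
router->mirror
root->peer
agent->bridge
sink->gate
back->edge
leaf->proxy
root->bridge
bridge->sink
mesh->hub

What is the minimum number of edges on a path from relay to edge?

Level 0: relay
Level 1: agent, leaf
Level 2: bridge, edge, hub, mesh, proxy, router
Level 3: auth, back, gate, mirror, peer, root, sink
Level 4: queue
edge first appears at level 2.

2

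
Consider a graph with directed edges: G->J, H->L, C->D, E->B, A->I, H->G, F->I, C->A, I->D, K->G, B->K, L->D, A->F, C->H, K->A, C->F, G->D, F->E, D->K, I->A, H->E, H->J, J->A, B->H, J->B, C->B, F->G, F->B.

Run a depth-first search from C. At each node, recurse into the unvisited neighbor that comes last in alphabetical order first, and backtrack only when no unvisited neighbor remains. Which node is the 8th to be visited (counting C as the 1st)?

Visit C
C → H
H → L
L → D
D → K
K → G
G → J
J → B
J → A
A → I
A → F
F → E

Visit order: C, H, L, D, K, G, J, B, A, I, F, E

B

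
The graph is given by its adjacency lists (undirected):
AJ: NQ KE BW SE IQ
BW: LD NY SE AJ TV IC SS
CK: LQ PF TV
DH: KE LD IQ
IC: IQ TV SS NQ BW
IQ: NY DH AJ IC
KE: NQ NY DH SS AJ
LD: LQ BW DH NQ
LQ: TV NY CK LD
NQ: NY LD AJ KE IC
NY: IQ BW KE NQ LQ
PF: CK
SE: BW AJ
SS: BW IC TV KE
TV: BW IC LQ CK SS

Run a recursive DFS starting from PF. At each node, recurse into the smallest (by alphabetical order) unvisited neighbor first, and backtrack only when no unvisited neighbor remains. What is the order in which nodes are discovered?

Visit PF
PF → CK
CK → LQ
LQ → LD
LD → BW
BW → AJ
AJ → IQ
IQ → DH
DH → KE
KE → NQ
NQ → IC
IC → SS
SS → TV
NQ → NY
AJ → SE

PF, CK, LQ, LD, BW, AJ, IQ, DH, KE, NQ, IC, SS, TV, NY, SE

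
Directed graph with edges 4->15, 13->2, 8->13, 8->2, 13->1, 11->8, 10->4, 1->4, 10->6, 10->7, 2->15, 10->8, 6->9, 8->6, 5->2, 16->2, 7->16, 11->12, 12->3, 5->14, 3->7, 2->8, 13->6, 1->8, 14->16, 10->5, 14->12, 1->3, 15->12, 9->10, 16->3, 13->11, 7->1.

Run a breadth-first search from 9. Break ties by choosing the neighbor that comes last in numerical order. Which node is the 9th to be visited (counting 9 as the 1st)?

2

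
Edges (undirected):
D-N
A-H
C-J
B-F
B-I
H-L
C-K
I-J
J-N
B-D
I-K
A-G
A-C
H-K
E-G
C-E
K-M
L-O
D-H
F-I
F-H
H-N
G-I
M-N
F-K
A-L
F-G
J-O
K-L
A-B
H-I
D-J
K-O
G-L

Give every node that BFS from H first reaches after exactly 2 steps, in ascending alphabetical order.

B, C, G, J, M, O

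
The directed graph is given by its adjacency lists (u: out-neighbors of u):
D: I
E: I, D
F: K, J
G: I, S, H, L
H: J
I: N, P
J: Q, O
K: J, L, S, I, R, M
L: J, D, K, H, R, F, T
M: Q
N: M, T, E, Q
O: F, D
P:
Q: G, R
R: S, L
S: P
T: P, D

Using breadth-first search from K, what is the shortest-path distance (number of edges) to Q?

2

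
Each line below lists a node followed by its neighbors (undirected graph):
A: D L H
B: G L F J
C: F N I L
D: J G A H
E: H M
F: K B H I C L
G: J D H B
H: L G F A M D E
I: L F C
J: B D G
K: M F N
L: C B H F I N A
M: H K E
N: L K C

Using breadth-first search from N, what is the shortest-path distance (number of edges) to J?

3

Level 0: N
Level 1: C, K, L
Level 2: A, B, F, H, I, M
Level 3: D, E, G, J
J first appears at level 3.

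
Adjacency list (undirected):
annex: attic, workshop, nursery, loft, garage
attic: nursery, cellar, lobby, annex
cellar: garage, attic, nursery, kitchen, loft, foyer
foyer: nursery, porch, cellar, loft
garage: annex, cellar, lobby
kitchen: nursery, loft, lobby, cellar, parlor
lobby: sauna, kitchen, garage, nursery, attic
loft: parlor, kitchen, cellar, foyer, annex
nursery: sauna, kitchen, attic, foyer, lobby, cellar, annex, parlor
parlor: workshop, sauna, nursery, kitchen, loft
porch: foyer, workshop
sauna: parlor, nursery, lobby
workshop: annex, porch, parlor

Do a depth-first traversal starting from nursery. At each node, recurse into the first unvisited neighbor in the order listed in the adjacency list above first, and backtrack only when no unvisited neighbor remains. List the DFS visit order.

Visit nursery
nursery → sauna
sauna → parlor
parlor → workshop
workshop → annex
annex → attic
attic → cellar
cellar → garage
garage → lobby
lobby → kitchen
kitchen → loft
loft → foyer
foyer → porch

nursery sauna parlor workshop annex attic cellar garage lobby kitchen loft foyer porch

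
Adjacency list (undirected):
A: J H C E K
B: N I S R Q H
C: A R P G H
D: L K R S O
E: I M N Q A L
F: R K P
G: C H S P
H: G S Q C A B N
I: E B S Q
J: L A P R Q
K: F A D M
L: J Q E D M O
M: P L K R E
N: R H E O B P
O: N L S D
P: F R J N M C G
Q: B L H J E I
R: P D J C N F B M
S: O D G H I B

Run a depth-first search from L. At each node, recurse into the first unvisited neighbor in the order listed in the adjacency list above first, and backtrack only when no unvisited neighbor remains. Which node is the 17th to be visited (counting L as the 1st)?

B

Visit L
L → J
J → A
A → H
H → G
G → C
C → R
R → P
P → F
F → K
K → D
D → S
S → O
O → N
N → E
E → I
I → B
B → Q
E → M

Visit order: L, J, A, H, G, C, R, P, F, K, D, S, O, N, E, I, B, Q, M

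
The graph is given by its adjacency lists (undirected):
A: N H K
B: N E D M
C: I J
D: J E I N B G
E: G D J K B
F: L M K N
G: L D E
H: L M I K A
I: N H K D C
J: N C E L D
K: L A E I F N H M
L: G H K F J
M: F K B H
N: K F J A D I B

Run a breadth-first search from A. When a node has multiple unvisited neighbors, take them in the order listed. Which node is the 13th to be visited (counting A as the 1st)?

C

Visit A; enqueue N, H, K → queue [N, H, K]
Visit N; enqueue F, J, D, I, B → queue [H, K, F, J, D, I, B]
Visit H; enqueue L, M → queue [K, F, J, D, I, B, L, M]
Visit K; enqueue E → queue [F, J, D, I, B, L, M, E]
Visit F → queue [J, D, I, B, L, M, E]
Visit J; enqueue C → queue [D, I, B, L, M, E, C]
Visit D; enqueue G → queue [I, B, L, M, E, C, G]
Visit I → queue [B, L, M, E, C, G]
Visit B → queue [L, M, E, C, G]
Visit L → queue [M, E, C, G]
Visit M → queue [E, C, G]
Visit E → queue [C, G]
Visit C → queue [G]
Visit G → queue []

Visit order: A, N, H, K, F, J, D, I, B, L, M, E, C, G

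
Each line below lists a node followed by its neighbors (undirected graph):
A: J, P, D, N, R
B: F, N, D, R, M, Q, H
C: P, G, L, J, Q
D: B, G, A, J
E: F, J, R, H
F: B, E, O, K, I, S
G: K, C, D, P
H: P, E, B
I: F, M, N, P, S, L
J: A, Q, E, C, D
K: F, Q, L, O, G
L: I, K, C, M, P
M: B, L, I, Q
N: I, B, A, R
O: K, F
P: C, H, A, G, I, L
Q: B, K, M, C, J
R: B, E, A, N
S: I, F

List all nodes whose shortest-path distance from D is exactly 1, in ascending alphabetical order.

A, B, G, J

Level 0: D
Level 1: A, B, G, J
Level 2: C, E, F, H, K, M, N, P, Q, R
Level 3: I, L, O, S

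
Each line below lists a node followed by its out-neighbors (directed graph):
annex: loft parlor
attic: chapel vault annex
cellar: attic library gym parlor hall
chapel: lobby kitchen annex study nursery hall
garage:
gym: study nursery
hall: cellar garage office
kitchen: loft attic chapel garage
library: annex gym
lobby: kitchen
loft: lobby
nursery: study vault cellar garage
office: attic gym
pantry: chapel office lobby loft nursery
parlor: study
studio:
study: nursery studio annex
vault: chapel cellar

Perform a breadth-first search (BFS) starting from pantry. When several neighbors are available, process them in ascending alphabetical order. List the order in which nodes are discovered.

pantry, chapel, lobby, loft, nursery, office, annex, hall, kitchen, study, cellar, garage, vault, attic, gym, parlor, studio, library

Visit pantry; enqueue chapel, lobby, loft, nursery, office → queue [chapel, lobby, loft, nursery, office]
Visit chapel; enqueue annex, hall, kitchen, study → queue [lobby, loft, nursery, office, annex, hall, kitchen, study]
Visit lobby → queue [loft, nursery, office, annex, hall, kitchen, study]
Visit loft → queue [nursery, office, annex, hall, kitchen, study]
Visit nursery; enqueue cellar, garage, vault → queue [office, annex, hall, kitchen, study, cellar, garage, vault]
Visit office; enqueue attic, gym → queue [annex, hall, kitchen, study, cellar, garage, vault, attic, gym]
Visit annex; enqueue parlor → queue [hall, kitchen, study, cellar, garage, vault, attic, gym, parlor]
Visit hall → queue [kitchen, study, cellar, garage, vault, attic, gym, parlor]
Visit kitchen → queue [study, cellar, garage, vault, attic, gym, parlor]
Visit study; enqueue studio → queue [cellar, garage, vault, attic, gym, parlor, studio]
Visit cellar; enqueue library → queue [garage, vault, attic, gym, parlor, studio, library]
Visit garage → queue [vault, attic, gym, parlor, studio, library]
Visit vault → queue [attic, gym, parlor, studio, library]
Visit attic → queue [gym, parlor, studio, library]
Visit gym → queue [parlor, studio, library]
Visit parlor → queue [studio, library]
Visit studio → queue [library]
Visit library → queue []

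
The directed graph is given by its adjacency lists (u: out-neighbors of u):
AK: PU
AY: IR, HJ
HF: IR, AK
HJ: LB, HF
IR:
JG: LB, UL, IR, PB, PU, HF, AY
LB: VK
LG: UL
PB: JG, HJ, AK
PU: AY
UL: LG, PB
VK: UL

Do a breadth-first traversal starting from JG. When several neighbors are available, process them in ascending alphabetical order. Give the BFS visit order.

JG, AY, HF, IR, LB, PB, PU, UL, HJ, AK, VK, LG

Visit JG; enqueue AY, HF, IR, LB, PB, PU, UL → queue [AY, HF, IR, LB, PB, PU, UL]
Visit AY; enqueue HJ → queue [HF, IR, LB, PB, PU, UL, HJ]
Visit HF; enqueue AK → queue [IR, LB, PB, PU, UL, HJ, AK]
Visit IR → queue [LB, PB, PU, UL, HJ, AK]
Visit LB; enqueue VK → queue [PB, PU, UL, HJ, AK, VK]
Visit PB → queue [PU, UL, HJ, AK, VK]
Visit PU → queue [UL, HJ, AK, VK]
Visit UL; enqueue LG → queue [HJ, AK, VK, LG]
Visit HJ → queue [AK, VK, LG]
Visit AK → queue [VK, LG]
Visit VK → queue [LG]
Visit LG → queue []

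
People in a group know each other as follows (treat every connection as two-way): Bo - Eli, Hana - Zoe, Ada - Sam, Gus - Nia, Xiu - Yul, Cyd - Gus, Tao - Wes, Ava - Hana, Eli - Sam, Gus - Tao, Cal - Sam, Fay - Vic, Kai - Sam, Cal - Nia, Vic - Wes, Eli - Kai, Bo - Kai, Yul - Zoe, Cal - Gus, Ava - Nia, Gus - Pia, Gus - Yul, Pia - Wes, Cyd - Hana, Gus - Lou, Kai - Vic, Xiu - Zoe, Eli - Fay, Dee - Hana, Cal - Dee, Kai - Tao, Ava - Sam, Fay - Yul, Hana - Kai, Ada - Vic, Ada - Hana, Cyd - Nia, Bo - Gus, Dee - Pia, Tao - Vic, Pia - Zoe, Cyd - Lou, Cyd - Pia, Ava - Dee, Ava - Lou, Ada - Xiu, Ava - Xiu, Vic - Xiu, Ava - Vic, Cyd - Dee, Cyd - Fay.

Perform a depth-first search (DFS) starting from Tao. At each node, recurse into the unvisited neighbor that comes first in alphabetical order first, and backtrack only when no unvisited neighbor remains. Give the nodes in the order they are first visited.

Tao Gus Bo Eli Fay Cyd Dee Ava Hana Ada Sam Cal Nia Kai Vic Wes Pia Zoe Xiu Yul Lou

Visit Tao
Tao → Gus
Gus → Bo
Bo → Eli
Eli → Fay
Fay → Cyd
Cyd → Dee
Dee → Ava
Ava → Hana
Hana → Ada
Ada → Sam
Sam → Cal
Cal → Nia
Sam → Kai
Kai → Vic
Vic → Wes
Wes → Pia
Pia → Zoe
Zoe → Xiu
Xiu → Yul
Ava → Lou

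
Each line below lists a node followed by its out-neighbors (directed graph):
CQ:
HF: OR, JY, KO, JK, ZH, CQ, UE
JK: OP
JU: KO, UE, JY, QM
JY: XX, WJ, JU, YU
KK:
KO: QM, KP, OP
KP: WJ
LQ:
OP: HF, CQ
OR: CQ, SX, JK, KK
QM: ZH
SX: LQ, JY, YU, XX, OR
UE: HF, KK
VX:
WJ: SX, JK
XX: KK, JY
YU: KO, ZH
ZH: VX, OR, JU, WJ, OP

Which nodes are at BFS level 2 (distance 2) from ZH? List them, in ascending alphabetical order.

CQ, HF, JK, JY, KK, KO, QM, SX, UE

Level 0: ZH
Level 1: JU, OP, OR, VX, WJ
Level 2: CQ, HF, JK, JY, KK, KO, QM, SX, UE
Level 3: KP, LQ, XX, YU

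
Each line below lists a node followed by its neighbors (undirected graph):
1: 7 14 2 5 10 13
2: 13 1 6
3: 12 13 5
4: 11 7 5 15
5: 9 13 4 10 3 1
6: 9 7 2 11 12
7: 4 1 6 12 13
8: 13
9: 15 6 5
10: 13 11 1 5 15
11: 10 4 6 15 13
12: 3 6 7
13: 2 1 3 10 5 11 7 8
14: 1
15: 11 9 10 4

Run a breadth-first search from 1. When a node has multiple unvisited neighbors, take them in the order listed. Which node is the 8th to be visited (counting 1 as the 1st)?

4

Visit 1; enqueue 7, 14, 2, 5, 10, 13 → queue [7, 14, 2, 5, 10, 13]
Visit 7; enqueue 4, 6, 12 → queue [14, 2, 5, 10, 13, 4, 6, 12]
Visit 14 → queue [2, 5, 10, 13, 4, 6, 12]
Visit 2 → queue [5, 10, 13, 4, 6, 12]
Visit 5; enqueue 9, 3 → queue [10, 13, 4, 6, 12, 9, 3]
Visit 10; enqueue 11, 15 → queue [13, 4, 6, 12, 9, 3, 11, 15]
Visit 13; enqueue 8 → queue [4, 6, 12, 9, 3, 11, 15, 8]
Visit 4 → queue [6, 12, 9, 3, 11, 15, 8]
Visit 6 → queue [12, 9, 3, 11, 15, 8]
Visit 12 → queue [9, 3, 11, 15, 8]
Visit 9 → queue [3, 11, 15, 8]
Visit 3 → queue [11, 15, 8]
Visit 11 → queue [15, 8]
Visit 15 → queue [8]
Visit 8 → queue []

Visit order: 1, 7, 14, 2, 5, 10, 13, 4, 6, 12, 9, 3, 11, 15, 8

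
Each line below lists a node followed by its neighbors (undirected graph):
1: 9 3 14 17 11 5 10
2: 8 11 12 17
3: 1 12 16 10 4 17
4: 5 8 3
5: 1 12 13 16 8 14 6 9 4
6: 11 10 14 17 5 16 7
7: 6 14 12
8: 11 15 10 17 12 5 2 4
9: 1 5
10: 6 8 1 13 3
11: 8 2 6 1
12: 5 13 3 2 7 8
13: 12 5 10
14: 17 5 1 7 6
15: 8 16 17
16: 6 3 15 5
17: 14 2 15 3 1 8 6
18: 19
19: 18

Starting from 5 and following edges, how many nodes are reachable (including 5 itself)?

17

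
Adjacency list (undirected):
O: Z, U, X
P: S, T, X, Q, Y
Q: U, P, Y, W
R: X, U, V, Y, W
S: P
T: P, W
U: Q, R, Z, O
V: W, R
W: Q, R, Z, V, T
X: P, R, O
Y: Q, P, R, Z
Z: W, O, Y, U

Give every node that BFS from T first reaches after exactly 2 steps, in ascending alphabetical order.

Q, R, S, V, X, Y, Z

Level 0: T
Level 1: P, W
Level 2: Q, R, S, V, X, Y, Z
Level 3: O, U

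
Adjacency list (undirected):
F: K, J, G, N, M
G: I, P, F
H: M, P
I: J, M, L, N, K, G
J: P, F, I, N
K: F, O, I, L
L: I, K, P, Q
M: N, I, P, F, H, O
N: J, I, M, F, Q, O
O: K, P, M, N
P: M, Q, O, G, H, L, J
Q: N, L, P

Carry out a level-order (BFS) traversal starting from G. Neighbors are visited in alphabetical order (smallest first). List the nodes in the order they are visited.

G, F, I, P, J, K, M, N, L, H, O, Q

Visit G; enqueue F, I, P → queue [F, I, P]
Visit F; enqueue J, K, M, N → queue [I, P, J, K, M, N]
Visit I; enqueue L → queue [P, J, K, M, N, L]
Visit P; enqueue H, O, Q → queue [J, K, M, N, L, H, O, Q]
Visit J → queue [K, M, N, L, H, O, Q]
Visit K → queue [M, N, L, H, O, Q]
Visit M → queue [N, L, H, O, Q]
Visit N → queue [L, H, O, Q]
Visit L → queue [H, O, Q]
Visit H → queue [O, Q]
Visit O → queue [Q]
Visit Q → queue []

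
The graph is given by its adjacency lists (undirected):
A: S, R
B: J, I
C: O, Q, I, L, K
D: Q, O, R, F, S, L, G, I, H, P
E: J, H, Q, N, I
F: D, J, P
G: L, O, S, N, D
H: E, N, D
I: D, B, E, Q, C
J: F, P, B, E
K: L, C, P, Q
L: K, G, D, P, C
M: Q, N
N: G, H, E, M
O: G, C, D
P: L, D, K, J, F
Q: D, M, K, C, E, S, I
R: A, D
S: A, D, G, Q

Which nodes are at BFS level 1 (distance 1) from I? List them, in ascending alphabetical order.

B, C, D, E, Q

Level 0: I
Level 1: B, C, D, E, Q
Level 2: F, G, H, J, K, L, M, N, O, P, R, S
Level 3: A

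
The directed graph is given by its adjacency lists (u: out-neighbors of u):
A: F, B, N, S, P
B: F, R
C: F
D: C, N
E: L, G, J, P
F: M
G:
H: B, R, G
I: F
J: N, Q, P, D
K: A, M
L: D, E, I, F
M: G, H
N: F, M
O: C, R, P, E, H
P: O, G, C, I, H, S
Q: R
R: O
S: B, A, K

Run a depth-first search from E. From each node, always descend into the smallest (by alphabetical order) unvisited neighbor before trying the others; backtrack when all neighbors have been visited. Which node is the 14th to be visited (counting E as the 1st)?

Visit E
E → G
E → J
J → D
D → C
C → F
F → M
M → H
H → B
B → R
R → O
O → P
P → I
P → S
S → A
A → N
S → K
J → Q
E → L

Visit order: E, G, J, D, C, F, M, H, B, R, O, P, I, S, A, N, K, Q, L

S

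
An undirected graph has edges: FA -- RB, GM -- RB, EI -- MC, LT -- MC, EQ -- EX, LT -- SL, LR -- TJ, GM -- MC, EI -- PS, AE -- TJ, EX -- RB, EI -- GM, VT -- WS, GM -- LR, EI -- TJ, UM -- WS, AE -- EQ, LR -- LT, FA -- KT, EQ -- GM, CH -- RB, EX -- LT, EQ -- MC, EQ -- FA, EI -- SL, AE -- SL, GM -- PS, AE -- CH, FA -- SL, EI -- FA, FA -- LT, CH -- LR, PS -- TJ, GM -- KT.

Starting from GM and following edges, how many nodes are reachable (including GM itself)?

15

BFS from GM visits: GM, RB, PS, MC, LR, KT, EQ, EI, FA, EX, CH, TJ, LT, AE, SL
Reachable nodes: 15 of 18 total.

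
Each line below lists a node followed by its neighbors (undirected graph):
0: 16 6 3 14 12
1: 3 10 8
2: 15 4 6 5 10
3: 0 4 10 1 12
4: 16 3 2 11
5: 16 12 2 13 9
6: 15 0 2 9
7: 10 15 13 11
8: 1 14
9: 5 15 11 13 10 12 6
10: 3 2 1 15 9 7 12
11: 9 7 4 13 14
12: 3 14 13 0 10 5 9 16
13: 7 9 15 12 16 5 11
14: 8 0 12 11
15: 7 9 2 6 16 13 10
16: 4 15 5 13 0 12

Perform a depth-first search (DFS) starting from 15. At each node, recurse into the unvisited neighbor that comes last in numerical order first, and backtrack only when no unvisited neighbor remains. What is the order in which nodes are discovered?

Visit 15
15 → 16
16 → 13
13 → 12
12 → 14
14 → 11
11 → 9
9 → 10
10 → 7
10 → 3
3 → 4
4 → 2
2 → 6
6 → 0
2 → 5
3 → 1
1 → 8

15, 16, 13, 12, 14, 11, 9, 10, 7, 3, 4, 2, 6, 0, 5, 1, 8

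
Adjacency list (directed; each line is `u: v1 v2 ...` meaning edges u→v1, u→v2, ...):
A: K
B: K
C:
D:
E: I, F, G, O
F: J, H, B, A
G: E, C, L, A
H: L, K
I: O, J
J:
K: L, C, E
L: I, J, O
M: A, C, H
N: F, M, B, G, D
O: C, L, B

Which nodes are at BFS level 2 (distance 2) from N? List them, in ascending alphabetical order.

A, C, E, H, J, K, L

Level 0: N
Level 1: B, D, F, G, M
Level 2: A, C, E, H, J, K, L
Level 3: I, O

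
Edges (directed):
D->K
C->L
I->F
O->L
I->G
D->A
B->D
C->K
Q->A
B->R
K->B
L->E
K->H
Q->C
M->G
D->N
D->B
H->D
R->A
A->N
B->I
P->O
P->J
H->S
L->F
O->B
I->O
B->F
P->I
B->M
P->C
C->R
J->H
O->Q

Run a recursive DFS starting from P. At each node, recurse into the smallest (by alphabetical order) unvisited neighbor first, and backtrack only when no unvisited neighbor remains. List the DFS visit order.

P, C, K, B, D, A, N, F, I, G, O, L, E, Q, M, R, H, S, J

Visit P
P → C
C → K
K → B
B → D
D → A
A → N
B → F
B → I
I → G
I → O
O → L
L → E
O → Q
B → M
B → R
K → H
H → S
P → J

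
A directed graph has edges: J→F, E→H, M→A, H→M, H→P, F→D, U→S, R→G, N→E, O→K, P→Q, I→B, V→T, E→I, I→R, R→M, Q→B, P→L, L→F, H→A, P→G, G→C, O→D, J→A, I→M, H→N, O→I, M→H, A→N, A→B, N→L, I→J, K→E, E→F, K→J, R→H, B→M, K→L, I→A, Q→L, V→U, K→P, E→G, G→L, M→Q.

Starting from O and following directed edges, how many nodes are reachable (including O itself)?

BFS from O visits: O, D, I, K, A, B, J, M, R, E, L, P, N, F, H, Q, G, C
Reachable nodes: 18 of 22 total.

18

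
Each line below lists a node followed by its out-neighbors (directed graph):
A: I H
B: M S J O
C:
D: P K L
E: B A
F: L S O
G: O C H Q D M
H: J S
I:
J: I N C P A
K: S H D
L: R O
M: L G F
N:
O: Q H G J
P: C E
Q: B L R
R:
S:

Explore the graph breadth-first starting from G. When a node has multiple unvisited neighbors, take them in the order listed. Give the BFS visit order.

G -> O -> C -> H -> Q -> D -> M -> J -> S -> B -> L -> R -> P -> K -> F -> I -> N -> A -> E

Visit G; enqueue O, C, H, Q, D, M → queue [O, C, H, Q, D, M]
Visit O; enqueue J → queue [C, H, Q, D, M, J]
Visit C → queue [H, Q, D, M, J]
Visit H; enqueue S → queue [Q, D, M, J, S]
Visit Q; enqueue B, L, R → queue [D, M, J, S, B, L, R]
Visit D; enqueue P, K → queue [M, J, S, B, L, R, P, K]
Visit M; enqueue F → queue [J, S, B, L, R, P, K, F]
Visit J; enqueue I, N, A → queue [S, B, L, R, P, K, F, I, N, A]
Visit S → queue [B, L, R, P, K, F, I, N, A]
Visit B → queue [L, R, P, K, F, I, N, A]
Visit L → queue [R, P, K, F, I, N, A]
Visit R → queue [P, K, F, I, N, A]
Visit P; enqueue E → queue [K, F, I, N, A, E]
Visit K → queue [F, I, N, A, E]
Visit F → queue [I, N, A, E]
Visit I → queue [N, A, E]
Visit N → queue [A, E]
Visit A → queue [E]
Visit E → queue []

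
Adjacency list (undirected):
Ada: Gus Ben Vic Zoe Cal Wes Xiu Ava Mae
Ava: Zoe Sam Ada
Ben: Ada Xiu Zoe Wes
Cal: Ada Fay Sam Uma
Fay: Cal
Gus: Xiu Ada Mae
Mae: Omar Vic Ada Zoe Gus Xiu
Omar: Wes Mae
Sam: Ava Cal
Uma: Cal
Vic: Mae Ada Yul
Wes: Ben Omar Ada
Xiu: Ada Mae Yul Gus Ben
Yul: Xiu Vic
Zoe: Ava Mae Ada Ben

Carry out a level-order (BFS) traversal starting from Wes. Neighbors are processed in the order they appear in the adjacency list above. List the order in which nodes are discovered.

Visit Wes; enqueue Ben, Omar, Ada → queue [Ben, Omar, Ada]
Visit Ben; enqueue Xiu, Zoe → queue [Omar, Ada, Xiu, Zoe]
Visit Omar; enqueue Mae → queue [Ada, Xiu, Zoe, Mae]
Visit Ada; enqueue Gus, Vic, Cal, Ava → queue [Xiu, Zoe, Mae, Gus, Vic, Cal, Ava]
Visit Xiu; enqueue Yul → queue [Zoe, Mae, Gus, Vic, Cal, Ava, Yul]
Visit Zoe → queue [Mae, Gus, Vic, Cal, Ava, Yul]
Visit Mae → queue [Gus, Vic, Cal, Ava, Yul]
Visit Gus → queue [Vic, Cal, Ava, Yul]
Visit Vic → queue [Cal, Ava, Yul]
Visit Cal; enqueue Fay, Sam, Uma → queue [Ava, Yul, Fay, Sam, Uma]
Visit Ava → queue [Yul, Fay, Sam, Uma]
Visit Yul → queue [Fay, Sam, Uma]
Visit Fay → queue [Sam, Uma]
Visit Sam → queue [Uma]
Visit Uma → queue []

Wes, Ben, Omar, Ada, Xiu, Zoe, Mae, Gus, Vic, Cal, Ava, Yul, Fay, Sam, Uma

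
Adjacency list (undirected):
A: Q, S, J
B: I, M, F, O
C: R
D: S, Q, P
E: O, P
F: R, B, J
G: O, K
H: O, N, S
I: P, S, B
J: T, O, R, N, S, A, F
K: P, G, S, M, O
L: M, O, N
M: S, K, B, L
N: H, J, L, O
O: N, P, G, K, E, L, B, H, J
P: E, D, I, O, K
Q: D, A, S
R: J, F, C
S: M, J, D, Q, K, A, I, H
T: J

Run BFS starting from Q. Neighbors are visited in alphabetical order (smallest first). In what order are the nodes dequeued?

Q → A → D → S → J → P → H → I → K → M → F → N → O → R → T → E → B → G → L → C

Visit Q; enqueue A, D, S → queue [A, D, S]
Visit A; enqueue J → queue [D, S, J]
Visit D; enqueue P → queue [S, J, P]
Visit S; enqueue H, I, K, M → queue [J, P, H, I, K, M]
Visit J; enqueue F, N, O, R, T → queue [P, H, I, K, M, F, N, O, R, T]
Visit P; enqueue E → queue [H, I, K, M, F, N, O, R, T, E]
Visit H → queue [I, K, M, F, N, O, R, T, E]
Visit I; enqueue B → queue [K, M, F, N, O, R, T, E, B]
Visit K; enqueue G → queue [M, F, N, O, R, T, E, B, G]
Visit M; enqueue L → queue [F, N, O, R, T, E, B, G, L]
Visit F → queue [N, O, R, T, E, B, G, L]
Visit N → queue [O, R, T, E, B, G, L]
Visit O → queue [R, T, E, B, G, L]
Visit R; enqueue C → queue [T, E, B, G, L, C]
Visit T → queue [E, B, G, L, C]
Visit E → queue [B, G, L, C]
Visit B → queue [G, L, C]
Visit G → queue [L, C]
Visit L → queue [C]
Visit C → queue []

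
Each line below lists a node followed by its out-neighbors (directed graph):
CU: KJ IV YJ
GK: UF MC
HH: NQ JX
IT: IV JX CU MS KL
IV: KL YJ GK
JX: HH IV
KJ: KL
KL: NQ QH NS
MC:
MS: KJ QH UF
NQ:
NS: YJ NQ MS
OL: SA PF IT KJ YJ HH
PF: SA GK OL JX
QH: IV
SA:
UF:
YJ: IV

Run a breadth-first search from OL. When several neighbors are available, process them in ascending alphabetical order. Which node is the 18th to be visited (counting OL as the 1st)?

MC

Visit OL; enqueue HH, IT, KJ, PF, SA, YJ → queue [HH, IT, KJ, PF, SA, YJ]
Visit HH; enqueue JX, NQ → queue [IT, KJ, PF, SA, YJ, JX, NQ]
Visit IT; enqueue CU, IV, KL, MS → queue [KJ, PF, SA, YJ, JX, NQ, CU, IV, KL, MS]
Visit KJ → queue [PF, SA, YJ, JX, NQ, CU, IV, KL, MS]
Visit PF; enqueue GK → queue [SA, YJ, JX, NQ, CU, IV, KL, MS, GK]
Visit SA → queue [YJ, JX, NQ, CU, IV, KL, MS, GK]
Visit YJ → queue [JX, NQ, CU, IV, KL, MS, GK]
Visit JX → queue [NQ, CU, IV, KL, MS, GK]
Visit NQ → queue [CU, IV, KL, MS, GK]
Visit CU → queue [IV, KL, MS, GK]
Visit IV → queue [KL, MS, GK]
Visit KL; enqueue NS, QH → queue [MS, GK, NS, QH]
Visit MS; enqueue UF → queue [GK, NS, QH, UF]
Visit GK; enqueue MC → queue [NS, QH, UF, MC]
Visit NS → queue [QH, UF, MC]
Visit QH → queue [UF, MC]
Visit UF → queue [MC]
Visit MC → queue []

Visit order: OL, HH, IT, KJ, PF, SA, YJ, JX, NQ, CU, IV, KL, MS, GK, NS, QH, UF, MC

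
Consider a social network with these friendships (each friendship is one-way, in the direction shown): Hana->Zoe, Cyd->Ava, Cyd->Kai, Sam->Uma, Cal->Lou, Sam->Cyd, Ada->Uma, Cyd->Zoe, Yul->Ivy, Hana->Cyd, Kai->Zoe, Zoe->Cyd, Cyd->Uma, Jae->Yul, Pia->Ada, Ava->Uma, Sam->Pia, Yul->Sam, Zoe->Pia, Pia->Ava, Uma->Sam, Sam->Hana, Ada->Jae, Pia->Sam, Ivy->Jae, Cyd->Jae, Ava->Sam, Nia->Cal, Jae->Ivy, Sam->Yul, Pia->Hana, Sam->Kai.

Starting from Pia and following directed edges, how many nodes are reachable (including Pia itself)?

BFS from Pia visits: Pia, Ada, Ava, Hana, Sam, Jae, Uma, Cyd, Zoe, Kai, Yul, Ivy
Reachable nodes: 12 of 15 total.

12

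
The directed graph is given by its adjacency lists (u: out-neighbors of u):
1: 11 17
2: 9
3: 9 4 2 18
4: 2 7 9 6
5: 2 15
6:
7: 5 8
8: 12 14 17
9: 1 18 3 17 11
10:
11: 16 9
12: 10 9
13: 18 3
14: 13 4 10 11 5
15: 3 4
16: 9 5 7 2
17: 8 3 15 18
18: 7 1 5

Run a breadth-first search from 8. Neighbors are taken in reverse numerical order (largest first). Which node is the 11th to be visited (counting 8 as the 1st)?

5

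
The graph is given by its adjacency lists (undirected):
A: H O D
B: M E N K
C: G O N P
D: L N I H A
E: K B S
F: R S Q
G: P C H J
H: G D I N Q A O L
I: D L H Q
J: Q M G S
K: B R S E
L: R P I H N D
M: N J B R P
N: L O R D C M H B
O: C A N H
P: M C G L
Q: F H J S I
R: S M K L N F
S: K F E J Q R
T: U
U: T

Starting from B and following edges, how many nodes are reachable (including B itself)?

BFS from B visits: B, E, K, M, N, S, R, J, P, C, D, H, L, O, F, Q, G, A, I
Reachable nodes: 19 of 21 total.

19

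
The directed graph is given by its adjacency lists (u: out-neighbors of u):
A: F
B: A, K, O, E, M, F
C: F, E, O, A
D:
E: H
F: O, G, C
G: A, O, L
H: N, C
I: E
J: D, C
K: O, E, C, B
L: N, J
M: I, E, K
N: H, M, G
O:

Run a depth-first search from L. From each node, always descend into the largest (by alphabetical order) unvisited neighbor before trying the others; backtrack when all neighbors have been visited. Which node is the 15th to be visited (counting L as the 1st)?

Visit L
L → N
N → M
M → K
K → O
K → E
E → H
H → C
C → F
F → G
G → A
K → B
M → I
L → J
J → D

Visit order: L, N, M, K, O, E, H, C, F, G, A, B, I, J, D

D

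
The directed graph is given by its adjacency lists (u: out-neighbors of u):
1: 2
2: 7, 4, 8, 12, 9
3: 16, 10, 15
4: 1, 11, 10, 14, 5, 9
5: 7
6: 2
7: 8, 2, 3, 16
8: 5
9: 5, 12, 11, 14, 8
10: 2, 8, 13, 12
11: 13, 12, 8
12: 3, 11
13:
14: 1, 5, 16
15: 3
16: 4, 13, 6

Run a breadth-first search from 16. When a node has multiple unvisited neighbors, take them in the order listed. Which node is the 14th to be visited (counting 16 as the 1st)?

7

Visit 16; enqueue 4, 13, 6 → queue [4, 13, 6]
Visit 4; enqueue 1, 11, 10, 14, 5, 9 → queue [13, 6, 1, 11, 10, 14, 5, 9]
Visit 13 → queue [6, 1, 11, 10, 14, 5, 9]
Visit 6; enqueue 2 → queue [1, 11, 10, 14, 5, 9, 2]
Visit 1 → queue [11, 10, 14, 5, 9, 2]
Visit 11; enqueue 12, 8 → queue [10, 14, 5, 9, 2, 12, 8]
Visit 10 → queue [14, 5, 9, 2, 12, 8]
Visit 14 → queue [5, 9, 2, 12, 8]
Visit 5; enqueue 7 → queue [9, 2, 12, 8, 7]
Visit 9 → queue [2, 12, 8, 7]
Visit 2 → queue [12, 8, 7]
Visit 12; enqueue 3 → queue [8, 7, 3]
Visit 8 → queue [7, 3]
Visit 7 → queue [3]
Visit 3; enqueue 15 → queue [15]
Visit 15 → queue []

Visit order: 16, 4, 13, 6, 1, 11, 10, 14, 5, 9, 2, 12, 8, 7, 3, 15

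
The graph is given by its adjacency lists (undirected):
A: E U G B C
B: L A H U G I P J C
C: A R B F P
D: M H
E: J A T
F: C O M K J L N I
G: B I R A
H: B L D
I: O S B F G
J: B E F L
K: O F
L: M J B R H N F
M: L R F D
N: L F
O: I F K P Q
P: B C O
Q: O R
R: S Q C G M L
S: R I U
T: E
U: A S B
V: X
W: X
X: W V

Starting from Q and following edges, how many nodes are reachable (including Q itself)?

BFS from Q visits: Q, O, R, I, F, K, P, S, C, G, M, L, B, J, N, U, A, D, H, E, T
Reachable nodes: 21 of 24 total.

21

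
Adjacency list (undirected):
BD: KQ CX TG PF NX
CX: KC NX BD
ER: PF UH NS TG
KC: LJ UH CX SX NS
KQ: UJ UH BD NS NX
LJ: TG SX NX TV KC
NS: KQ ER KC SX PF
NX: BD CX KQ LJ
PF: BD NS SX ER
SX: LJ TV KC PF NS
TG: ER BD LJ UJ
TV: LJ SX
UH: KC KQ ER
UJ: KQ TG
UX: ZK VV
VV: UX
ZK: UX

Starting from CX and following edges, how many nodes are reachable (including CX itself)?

BFS from CX visits: CX, KC, NX, BD, LJ, UH, SX, NS, KQ, TG, PF, TV, ER, UJ
Reachable nodes: 14 of 17 total.

14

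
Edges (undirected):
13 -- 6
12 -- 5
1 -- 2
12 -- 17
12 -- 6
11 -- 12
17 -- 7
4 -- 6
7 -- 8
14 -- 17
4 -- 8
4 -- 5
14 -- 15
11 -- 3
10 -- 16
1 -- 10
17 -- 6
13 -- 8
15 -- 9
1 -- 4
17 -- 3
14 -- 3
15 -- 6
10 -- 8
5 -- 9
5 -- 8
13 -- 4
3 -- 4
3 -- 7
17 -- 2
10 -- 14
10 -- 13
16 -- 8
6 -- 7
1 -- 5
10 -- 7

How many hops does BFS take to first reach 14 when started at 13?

2

Level 0: 13
Level 1: 4, 6, 8, 10
Level 2: 1, 3, 5, 7, 12, 14, 15, 16, 17
Level 3: 2, 9, 11
14 first appears at level 2.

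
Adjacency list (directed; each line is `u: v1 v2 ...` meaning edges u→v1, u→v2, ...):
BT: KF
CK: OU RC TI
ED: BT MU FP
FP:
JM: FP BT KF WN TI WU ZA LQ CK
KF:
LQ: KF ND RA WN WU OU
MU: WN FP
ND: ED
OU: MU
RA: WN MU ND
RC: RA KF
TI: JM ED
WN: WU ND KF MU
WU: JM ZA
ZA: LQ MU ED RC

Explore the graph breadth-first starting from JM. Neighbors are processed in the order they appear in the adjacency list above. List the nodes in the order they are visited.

JM → FP → BT → KF → WN → TI → WU → ZA → LQ → CK → ND → MU → ED → RC → RA → OU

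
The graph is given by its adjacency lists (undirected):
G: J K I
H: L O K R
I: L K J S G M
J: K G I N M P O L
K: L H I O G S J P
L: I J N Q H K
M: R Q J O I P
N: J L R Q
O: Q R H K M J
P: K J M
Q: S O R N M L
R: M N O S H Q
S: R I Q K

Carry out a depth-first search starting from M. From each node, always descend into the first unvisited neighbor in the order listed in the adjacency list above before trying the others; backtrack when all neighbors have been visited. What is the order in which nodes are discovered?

M → R → N → J → K → L → I → S → Q → O → H → G → P

Visit M
M → R
R → N
N → J
J → K
K → L
L → I
I → S
S → Q
Q → O
O → H
I → G
K → P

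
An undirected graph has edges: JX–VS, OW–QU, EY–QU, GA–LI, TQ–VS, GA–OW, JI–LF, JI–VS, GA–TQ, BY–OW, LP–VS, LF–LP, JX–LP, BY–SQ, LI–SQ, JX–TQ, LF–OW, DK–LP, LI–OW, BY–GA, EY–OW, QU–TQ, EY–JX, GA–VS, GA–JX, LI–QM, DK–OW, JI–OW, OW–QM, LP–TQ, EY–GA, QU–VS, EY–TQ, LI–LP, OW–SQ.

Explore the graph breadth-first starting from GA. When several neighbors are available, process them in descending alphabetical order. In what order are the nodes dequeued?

Visit GA; enqueue VS, TQ, OW, LI, JX, EY, BY → queue [VS, TQ, OW, LI, JX, EY, BY]
Visit VS; enqueue QU, LP, JI → queue [TQ, OW, LI, JX, EY, BY, QU, LP, JI]
Visit TQ → queue [OW, LI, JX, EY, BY, QU, LP, JI]
Visit OW; enqueue SQ, QM, LF, DK → queue [LI, JX, EY, BY, QU, LP, JI, SQ, QM, LF, DK]
Visit LI → queue [JX, EY, BY, QU, LP, JI, SQ, QM, LF, DK]
Visit JX → queue [EY, BY, QU, LP, JI, SQ, QM, LF, DK]
Visit EY → queue [BY, QU, LP, JI, SQ, QM, LF, DK]
Visit BY → queue [QU, LP, JI, SQ, QM, LF, DK]
Visit QU → queue [LP, JI, SQ, QM, LF, DK]
Visit LP → queue [JI, SQ, QM, LF, DK]
Visit JI → queue [SQ, QM, LF, DK]
Visit SQ → queue [QM, LF, DK]
Visit QM → queue [LF, DK]
Visit LF → queue [DK]
Visit DK → queue []

GA, VS, TQ, OW, LI, JX, EY, BY, QU, LP, JI, SQ, QM, LF, DK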